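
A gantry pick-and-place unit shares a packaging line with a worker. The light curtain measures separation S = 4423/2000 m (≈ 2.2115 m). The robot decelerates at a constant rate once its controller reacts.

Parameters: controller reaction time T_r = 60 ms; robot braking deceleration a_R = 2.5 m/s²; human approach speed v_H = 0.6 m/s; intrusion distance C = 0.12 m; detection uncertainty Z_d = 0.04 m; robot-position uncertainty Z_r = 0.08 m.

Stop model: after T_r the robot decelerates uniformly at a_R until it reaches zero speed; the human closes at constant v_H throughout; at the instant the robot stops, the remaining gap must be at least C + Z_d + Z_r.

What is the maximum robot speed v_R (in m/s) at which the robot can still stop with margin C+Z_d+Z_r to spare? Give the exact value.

v_R_max = 49/20 m/s = 2.4500 m/s

quadratic (1/5)·v² + (3/10)·v + (-3871/2000) = 0
  disc = (3/10)² − 4·(1/5)·(-3871/2000) = 1024/625 ; √disc = 32/25
  v_R = (−(3/10) + 32/25) / (2·(1/5)) = 49/20 m/s
check:
braking lasts T_s = (49/20)/(5/2) = 0.9800 s
robot in T_r: 2.4500·0.0600 = 0.1470 m
robot under decel: 2.4500²/(2·2.5000) = 1.2005 m
human closes 0.6000·1.0400 = 0.6240 m
C+Z_d+Z_r = 0.1200+0.0400+0.0800 = 0.2400 m
sum ≈ 0.1470+1.2005+0.6240+0.2400 ≈ 2.2115 m = S ✓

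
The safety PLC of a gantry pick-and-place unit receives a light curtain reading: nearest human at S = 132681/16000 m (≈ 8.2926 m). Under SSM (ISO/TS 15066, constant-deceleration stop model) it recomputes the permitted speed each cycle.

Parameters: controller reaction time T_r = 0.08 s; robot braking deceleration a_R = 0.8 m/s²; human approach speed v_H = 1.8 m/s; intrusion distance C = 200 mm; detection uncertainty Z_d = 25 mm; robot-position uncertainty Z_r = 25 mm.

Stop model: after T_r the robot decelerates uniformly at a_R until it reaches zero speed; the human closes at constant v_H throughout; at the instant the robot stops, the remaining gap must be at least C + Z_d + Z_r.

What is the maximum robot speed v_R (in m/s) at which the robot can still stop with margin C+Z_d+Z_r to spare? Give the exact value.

v_R_max = 43/20 m/s = 2.1500 m/s

quadratic (5/8)·v² + (233/100)·v + (-126377/16000) = 0
  disc = (233/100)² − 4·(5/8)·(-126377/16000) = 4028049/160000 ; √disc = 2007/400
  v_R = (−(233/100) + 2007/400) / (2·(5/8)) = 43/20 m/s
check:
T_s = v_R/a_R = (43/20)/(4/5) = 2.6875 s
robot covers v_R·T_r = 2.1500·0.0800 = 0.1720 m before braking
robot covers 2.1500·2.6875 − ½·0.8000·2.6875² = 2.8891 m while stopping
human over T_r+T_s: 1.8000·(0.0800+2.6875) = 4.9815 m
margins: 0.2000+0.0250+0.0250 = 0.2500 m
sum ≈ 0.1720+2.8891+4.9815+0.2500 ≈ 8.2926 m = S ✓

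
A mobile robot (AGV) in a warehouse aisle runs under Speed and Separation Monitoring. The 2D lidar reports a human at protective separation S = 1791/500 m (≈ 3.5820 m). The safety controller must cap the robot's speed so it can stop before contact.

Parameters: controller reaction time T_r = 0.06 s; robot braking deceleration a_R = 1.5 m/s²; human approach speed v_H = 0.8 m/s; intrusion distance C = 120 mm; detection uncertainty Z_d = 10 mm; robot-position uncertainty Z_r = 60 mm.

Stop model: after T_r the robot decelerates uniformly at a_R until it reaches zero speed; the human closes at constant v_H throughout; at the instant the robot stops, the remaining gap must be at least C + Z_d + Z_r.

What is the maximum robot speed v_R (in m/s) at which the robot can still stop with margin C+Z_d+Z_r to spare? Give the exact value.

quadratic (1/3)·v² + (89/150)·v + (-418/125) = 0
  disc = (89/150)² − 4·(1/3)·(-418/125) = 108241/22500 ; √disc = 329/150
  v_R = (−(89/150) + 329/150) / (2·(1/3)) = 12/5 m/s
check:
stop time T_s = (12/5)/(3/2) = 1.6000 s
robot covers v_R·T_r = 2.4000·0.0600 = 0.1440 m before braking
robot under decel: 2.4000²/(2·1.5000) = 1.9200 m
person approaches 0.8000·(0.0600+1.6000) = 1.3280 m
residual clearance needed = 0.1200+0.0100+0.0600 = 0.1900 m
sum ≈ 0.1440+1.9200+1.3280+0.1900 ≈ 3.5820 m = S ✓

v_R_max = 12/5 m/s = 2.4000 m/s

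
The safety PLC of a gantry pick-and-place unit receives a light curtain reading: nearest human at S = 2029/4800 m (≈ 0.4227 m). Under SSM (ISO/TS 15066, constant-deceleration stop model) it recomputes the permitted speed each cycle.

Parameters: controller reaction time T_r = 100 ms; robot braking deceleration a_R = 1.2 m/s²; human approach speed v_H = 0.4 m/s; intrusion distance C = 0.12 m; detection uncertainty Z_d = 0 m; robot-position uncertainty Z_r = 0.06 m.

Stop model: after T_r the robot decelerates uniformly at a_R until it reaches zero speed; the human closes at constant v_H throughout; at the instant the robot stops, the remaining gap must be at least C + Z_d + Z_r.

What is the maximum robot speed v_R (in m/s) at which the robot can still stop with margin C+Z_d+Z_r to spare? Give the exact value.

v_R_max = 7/20 m/s = 0.3500 m/s

at the boundary: (5/12)·v² + (13/30)·v + (-973/4800) = 0
  disc = (13/30)² − 4·(5/12)·(-973/4800) = 841/1600 ; √disc = 29/40
  v_R = (−(13/30) + 29/40) / (2·(5/12)) = 7/20 m/s
check:
T_s = v_R/a_R = (7/20)/(6/5) = 0.2917 s
reaction-phase robot travel = 0.3500·0.1000 = 0.0350 m
robot covers 0.3500·0.2917 − ½·1.2000·0.2917² = 0.0510 m while stopping
human over T_r+T_s: 0.4000·(0.1000+0.2917) = 0.1567 m
residual clearance needed = 0.1200+0.0000+0.0600 = 0.1800 m
sum ≈ 0.0350+0.0510+0.1567+0.1800 ≈ 0.4227 m = S ✓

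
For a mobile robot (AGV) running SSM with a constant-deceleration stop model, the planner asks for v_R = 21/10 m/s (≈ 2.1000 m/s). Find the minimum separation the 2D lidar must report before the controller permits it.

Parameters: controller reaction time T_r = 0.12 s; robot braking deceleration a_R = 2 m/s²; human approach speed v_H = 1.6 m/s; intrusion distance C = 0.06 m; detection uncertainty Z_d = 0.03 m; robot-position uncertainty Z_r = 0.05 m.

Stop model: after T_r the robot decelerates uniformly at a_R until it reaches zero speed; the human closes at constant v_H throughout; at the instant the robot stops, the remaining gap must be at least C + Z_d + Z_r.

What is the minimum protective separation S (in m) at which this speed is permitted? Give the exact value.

T_s = v_R/a_R = (21/10)/2 = 1.0500 s
reaction-phase robot travel = 2.1000·0.1200 = 0.2520 m
robot covers 2.1000·1.0500 − ½·2.0000·1.0500² = 1.1025 m while stopping
person approaches 1.6000·(0.1200+1.0500) = 1.8720 m
C+Z_d+Z_r = 0.0600+0.0300+0.0500 = 0.1400 m
S_min ≈ 0.2520+1.1025+1.8720+0.1400  ⇒  S_min = 6733/2000 m

S_min = 6733/2000 m = 3.3665 m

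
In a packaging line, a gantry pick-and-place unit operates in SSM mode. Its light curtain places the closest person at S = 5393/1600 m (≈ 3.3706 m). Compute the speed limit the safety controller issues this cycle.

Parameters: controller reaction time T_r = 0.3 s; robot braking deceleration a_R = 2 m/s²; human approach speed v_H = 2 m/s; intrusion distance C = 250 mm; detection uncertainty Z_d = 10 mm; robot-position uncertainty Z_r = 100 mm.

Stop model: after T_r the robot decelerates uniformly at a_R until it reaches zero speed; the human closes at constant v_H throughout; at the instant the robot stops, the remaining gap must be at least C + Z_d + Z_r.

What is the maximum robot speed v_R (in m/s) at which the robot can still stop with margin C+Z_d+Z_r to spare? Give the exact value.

quadratic (1/4)·v² + (13/10)·v + (-3857/1600) = 0
  disc = (13/10)² − 4·(1/4)·(-3857/1600) = 6561/1600 ; √disc = 81/40
  v_R = (−(13/10) + 81/40) / (2·(1/4)) = 29/20 m/s
check:
stop time T_s = (29/20)/2 = 0.7250 s
robot covers v_R·T_r = 1.4500·0.3000 = 0.4350 m before braking
robot covers 1.4500·0.7250 − ½·2.0000·0.7250² = 0.5256 m while stopping
person approaches 2.0000·(0.3000+0.7250) = 2.0500 m
margins: 0.2500+0.0100+0.1000 = 0.3600 m
sum ≈ 0.4350+0.5256+2.0500+0.3600 ≈ 3.3706 m = S ✓

v_R_max = 29/20 m/s = 1.4500 m/s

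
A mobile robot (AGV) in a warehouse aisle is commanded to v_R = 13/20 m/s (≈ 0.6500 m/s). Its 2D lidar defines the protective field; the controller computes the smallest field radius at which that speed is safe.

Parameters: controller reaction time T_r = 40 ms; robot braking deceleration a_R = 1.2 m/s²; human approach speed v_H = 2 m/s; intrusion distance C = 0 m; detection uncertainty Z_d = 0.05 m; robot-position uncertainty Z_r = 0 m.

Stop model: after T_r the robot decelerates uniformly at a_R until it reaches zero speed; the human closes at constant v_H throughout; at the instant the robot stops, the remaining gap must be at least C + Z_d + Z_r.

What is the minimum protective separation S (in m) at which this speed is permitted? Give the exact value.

S_min = 11323/8000 m = 1.4154 m

stop time T_s = (13/20)/(6/5) = 0.5417 s
reaction-phase robot travel = 0.6500·0.0400 = 0.0260 m
robot covers 0.6500·0.5417 − ½·1.2000·0.5417² = 0.1760 m while stopping
person approaches 2.0000·(0.0400+0.5417) = 1.1633 m
C+Z_d+Z_r = 0.0000+0.0500+0.0000 = 0.0500 m
S_min ≈ 0.0260+0.1760+1.1633+0.0500  ⇒  S_min = 11323/8000 m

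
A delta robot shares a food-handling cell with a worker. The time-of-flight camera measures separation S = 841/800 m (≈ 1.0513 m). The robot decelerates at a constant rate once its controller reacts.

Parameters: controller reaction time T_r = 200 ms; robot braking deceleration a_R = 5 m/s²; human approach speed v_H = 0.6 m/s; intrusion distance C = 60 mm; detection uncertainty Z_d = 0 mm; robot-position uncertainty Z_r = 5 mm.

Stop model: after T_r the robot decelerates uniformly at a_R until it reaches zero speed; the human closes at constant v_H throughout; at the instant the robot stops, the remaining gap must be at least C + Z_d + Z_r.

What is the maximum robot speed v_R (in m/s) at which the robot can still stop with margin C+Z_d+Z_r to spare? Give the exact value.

quadratic (1/10)·v² + (8/25)·v + (-693/800) = 0
  disc = (8/25)² − 4·(1/10)·(-693/800) = 4489/10000 ; √disc = 67/100
  v_R = (−(8/25) + 67/100) / (2·(1/10)) = 7/4 m/s
check:
stop time T_s = (7/4)/5 = 0.3500 s
robot in T_r: 1.7500·0.2000 = 0.3500 m
robot covers 1.7500·0.3500 − ½·5.0000·0.3500² = 0.3063 m while stopping
person approaches 0.6000·(0.2000+0.3500) = 0.3300 m
C+Z_d+Z_r = 0.0600+0.0000+0.0050 = 0.0650 m
sum ≈ 0.3500+0.3063+0.3300+0.0650 ≈ 1.0513 m = S ✓

v_R_max = 7/4 m/s = 1.7500 m/s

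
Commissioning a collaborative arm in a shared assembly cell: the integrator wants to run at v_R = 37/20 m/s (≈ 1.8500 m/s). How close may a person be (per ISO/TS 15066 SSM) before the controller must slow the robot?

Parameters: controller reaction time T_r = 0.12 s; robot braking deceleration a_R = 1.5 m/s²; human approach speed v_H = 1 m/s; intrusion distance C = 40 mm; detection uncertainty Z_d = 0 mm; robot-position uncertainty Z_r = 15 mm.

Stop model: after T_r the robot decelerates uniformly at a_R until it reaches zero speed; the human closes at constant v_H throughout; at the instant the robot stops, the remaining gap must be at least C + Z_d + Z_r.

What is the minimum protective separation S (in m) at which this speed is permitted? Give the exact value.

stop time T_s = (37/20)/(3/2) = 1.2333 s
reaction-phase robot travel = 1.8500·0.1200 = 0.2220 m
robot covers 1.8500·1.2333 − ½·1.5000·1.2333² = 1.1408 m while stopping
human closes 1.0000·1.3533 = 1.3533 m
margins: 0.0400+0.0000+0.0150 = 0.0550 m
S_min ≈ 0.2220+1.1408+1.3533+0.0550  ⇒  S_min = 16627/6000 m

S_min = 16627/6000 m = 2.7712 m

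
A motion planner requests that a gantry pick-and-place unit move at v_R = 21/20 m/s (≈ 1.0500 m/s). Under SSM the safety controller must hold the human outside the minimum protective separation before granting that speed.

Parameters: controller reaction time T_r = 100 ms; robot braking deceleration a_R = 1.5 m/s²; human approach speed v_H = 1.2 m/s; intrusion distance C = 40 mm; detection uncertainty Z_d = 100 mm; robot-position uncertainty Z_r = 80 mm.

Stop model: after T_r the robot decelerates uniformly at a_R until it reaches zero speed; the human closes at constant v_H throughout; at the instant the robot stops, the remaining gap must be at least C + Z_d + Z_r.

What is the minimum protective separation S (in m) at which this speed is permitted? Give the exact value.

T_s = v_R/a_R = (21/20)/(3/2) = 0.7000 s
robot covers v_R·T_r = 1.0500·0.1000 = 0.1050 m before braking
robot under decel: 1.0500²/(2·1.5000) = 0.3675 m
person approaches 1.2000·(0.1000+0.7000) = 0.9600 m
residual clearance needed = 0.0400+0.1000+0.0800 = 0.2200 m
S_min ≈ 0.1050+0.3675+0.9600+0.2200  ⇒  S_min = 661/400 m

S_min = 661/400 m = 1.6525 m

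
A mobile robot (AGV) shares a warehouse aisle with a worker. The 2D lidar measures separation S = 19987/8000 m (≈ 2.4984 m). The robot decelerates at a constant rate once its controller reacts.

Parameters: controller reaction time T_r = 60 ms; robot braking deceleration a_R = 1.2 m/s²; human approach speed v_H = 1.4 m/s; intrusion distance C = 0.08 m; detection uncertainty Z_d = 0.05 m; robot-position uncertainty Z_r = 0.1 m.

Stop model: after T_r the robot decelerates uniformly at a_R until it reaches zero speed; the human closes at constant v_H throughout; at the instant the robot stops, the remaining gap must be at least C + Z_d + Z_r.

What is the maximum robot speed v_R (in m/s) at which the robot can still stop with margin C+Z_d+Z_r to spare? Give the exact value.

v_R_max = 5/4 m/s = 1.2500 m/s

at the boundary: (5/12)·v² + (92/75)·v + (-699/320) = 0
  disc = (92/75)² − 4·(5/12)·(-699/320) = 1852321/360000 ; √disc = 1361/600
  v_R = (−(92/75) + 1361/600) / (2·(5/12)) = 5/4 m/s
check:
T_s = v_R/a_R = (5/4)/(6/5) = 1.0417 s
reaction-phase robot travel = 1.2500·0.0600 = 0.0750 m
robot under decel: 1.2500²/(2·1.2000) = 0.6510 m
person approaches 1.4000·(0.0600+1.0417) = 1.5423 m
residual clearance needed = 0.0800+0.0500+0.1000 = 0.2300 m
sum ≈ 0.0750+0.6510+1.5423+0.2300 ≈ 2.4984 m = S ✓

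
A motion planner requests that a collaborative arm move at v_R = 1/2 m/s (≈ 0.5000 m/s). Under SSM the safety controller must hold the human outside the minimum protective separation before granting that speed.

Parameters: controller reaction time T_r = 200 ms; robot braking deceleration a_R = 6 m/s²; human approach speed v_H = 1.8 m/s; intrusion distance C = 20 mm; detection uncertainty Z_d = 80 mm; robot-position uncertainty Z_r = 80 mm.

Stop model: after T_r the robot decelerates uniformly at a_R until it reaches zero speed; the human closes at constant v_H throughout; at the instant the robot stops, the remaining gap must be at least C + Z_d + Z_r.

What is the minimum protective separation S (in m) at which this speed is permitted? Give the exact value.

S_min = 973/1200 m = 0.8108 m

T_s = v_R/a_R = (1/2)/6 = 0.0833 s
robot in T_r: 0.5000·0.2000 = 0.1000 m
robot covers 0.5000·0.0833 − ½·6.0000·0.0833² = 0.0208 m while stopping
person approaches 1.8000·(0.2000+0.0833) = 0.5100 m
margins: 0.0200+0.0800+0.0800 = 0.1800 m
S_min ≈ 0.1000+0.0208+0.5100+0.1800  ⇒  S_min = 973/1200 m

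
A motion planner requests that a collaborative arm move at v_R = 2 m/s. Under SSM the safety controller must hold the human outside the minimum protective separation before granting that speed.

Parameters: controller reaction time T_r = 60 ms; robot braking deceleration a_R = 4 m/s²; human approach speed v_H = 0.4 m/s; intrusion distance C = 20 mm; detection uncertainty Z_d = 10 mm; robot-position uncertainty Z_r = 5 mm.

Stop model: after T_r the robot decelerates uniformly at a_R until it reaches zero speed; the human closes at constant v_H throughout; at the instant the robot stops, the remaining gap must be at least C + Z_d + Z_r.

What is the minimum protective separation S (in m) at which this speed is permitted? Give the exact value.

S_min = 879/1000 m = 0.8790 m

stop time T_s = 2/4 = 0.5000 s
robot covers v_R·T_r = 2.0000·0.0600 = 0.1200 m before braking
robot covers 2.0000·0.5000 − ½·4.0000·0.5000² = 0.5000 m while stopping
human over T_r+T_s: 0.4000·(0.0600+0.5000) = 0.2240 m
residual clearance needed = 0.0200+0.0100+0.0050 = 0.0350 m
S_min ≈ 0.1200+0.5000+0.2240+0.0350  ⇒  S_min = 879/1000 m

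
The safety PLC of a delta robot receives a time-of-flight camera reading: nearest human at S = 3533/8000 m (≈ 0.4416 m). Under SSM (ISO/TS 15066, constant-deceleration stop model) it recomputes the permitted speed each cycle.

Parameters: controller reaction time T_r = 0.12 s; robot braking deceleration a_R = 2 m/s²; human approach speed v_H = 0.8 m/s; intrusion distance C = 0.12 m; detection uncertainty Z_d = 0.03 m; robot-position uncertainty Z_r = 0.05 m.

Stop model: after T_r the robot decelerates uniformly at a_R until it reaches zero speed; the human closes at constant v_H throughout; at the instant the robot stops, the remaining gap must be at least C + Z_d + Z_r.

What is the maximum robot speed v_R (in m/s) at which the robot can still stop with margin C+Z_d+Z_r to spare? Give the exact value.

v_R_max = 1/4 m/s = 0.2500 m/s

at the boundary: (1/4)·v² + (13/25)·v + (-233/1600) = 0
  disc = (13/25)² − 4·(1/4)·(-233/1600) = 16641/40000 ; √disc = 129/200
  v_R = (−(13/25) + 129/200) / (2·(1/4)) = 1/4 m/s
check:
T_s = v_R/a_R = (1/4)/2 = 0.1250 s
robot in T_r: 0.2500·0.1200 = 0.0300 m
robot under decel: 0.2500²/(2·2.0000) = 0.0156 m
human over T_r+T_s: 0.8000·(0.1200+0.1250) = 0.1960 m
residual clearance needed = 0.1200+0.0300+0.0500 = 0.2000 m
sum ≈ 0.0300+0.0156+0.1960+0.2000 ≈ 0.4416 m = S ✓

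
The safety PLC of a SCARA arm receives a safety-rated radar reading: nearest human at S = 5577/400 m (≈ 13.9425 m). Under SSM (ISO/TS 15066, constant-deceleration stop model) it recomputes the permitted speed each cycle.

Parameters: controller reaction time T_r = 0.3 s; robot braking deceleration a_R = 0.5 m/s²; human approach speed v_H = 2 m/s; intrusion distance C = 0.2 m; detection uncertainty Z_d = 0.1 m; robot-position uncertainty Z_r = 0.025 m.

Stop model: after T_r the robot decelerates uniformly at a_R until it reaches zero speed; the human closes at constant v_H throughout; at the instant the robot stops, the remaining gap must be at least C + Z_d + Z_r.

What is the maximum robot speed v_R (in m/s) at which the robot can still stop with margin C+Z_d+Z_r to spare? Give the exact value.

at the boundary: (1)·v² + (43/10)·v + (-5207/400) = 0
  disc = (43/10)² − 4·(1)·(-5207/400) = 1764/25 ; √disc = 42/5
  v_R = (−(43/10) + 42/5) / (2·(1)) = 41/20 m/s
check:
stop time T_s = (41/20)/(1/2) = 4.1000 s
robot in T_r: 2.0500·0.3000 = 0.6150 m
robot under decel: 2.0500²/(2·0.5000) = 4.2025 m
human over T_r+T_s: 2.0000·(0.3000+4.1000) = 8.8000 m
margins: 0.2000+0.1000+0.0250 = 0.3250 m
sum ≈ 0.6150+4.2025+8.8000+0.3250 ≈ 13.9425 m = S ✓

v_R_max = 41/20 m/s = 2.0500 m/s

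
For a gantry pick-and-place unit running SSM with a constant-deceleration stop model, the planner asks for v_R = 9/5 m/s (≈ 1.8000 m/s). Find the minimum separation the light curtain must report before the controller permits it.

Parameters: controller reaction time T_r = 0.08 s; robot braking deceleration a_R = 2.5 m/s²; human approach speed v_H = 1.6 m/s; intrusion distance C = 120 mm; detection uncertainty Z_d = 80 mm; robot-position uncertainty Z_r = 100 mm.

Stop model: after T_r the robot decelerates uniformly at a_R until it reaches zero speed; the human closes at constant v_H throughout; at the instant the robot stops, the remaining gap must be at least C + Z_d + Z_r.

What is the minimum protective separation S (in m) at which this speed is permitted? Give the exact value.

S_min = 593/250 m = 2.3720 m

braking lasts T_s = (9/5)/(5/2) = 0.7200 s
robot covers v_R·T_r = 1.8000·0.0800 = 0.1440 m before braking
robot under decel: 1.8000²/(2·2.5000) = 0.6480 m
human closes 1.6000·0.8000 = 1.2800 m
C+Z_d+Z_r = 0.1200+0.0800+0.1000 = 0.3000 m
S_min ≈ 0.1440+0.6480+1.2800+0.3000  ⇒  S_min = 593/250 m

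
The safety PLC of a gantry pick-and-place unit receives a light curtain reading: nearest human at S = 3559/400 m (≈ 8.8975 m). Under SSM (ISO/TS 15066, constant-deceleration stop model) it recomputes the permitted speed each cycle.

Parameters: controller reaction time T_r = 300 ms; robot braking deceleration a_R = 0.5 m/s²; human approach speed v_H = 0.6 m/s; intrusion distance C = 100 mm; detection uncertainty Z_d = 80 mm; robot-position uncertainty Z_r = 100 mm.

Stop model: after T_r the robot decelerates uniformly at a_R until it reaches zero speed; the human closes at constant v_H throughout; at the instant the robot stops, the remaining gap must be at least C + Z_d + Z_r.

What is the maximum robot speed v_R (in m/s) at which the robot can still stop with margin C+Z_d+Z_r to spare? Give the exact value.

v_R_max = 9/4 m/s = 2.2500 m/s

at the boundary: (1)·v² + (3/2)·v + (-135/16) = 0
  disc = (3/2)² − 4·(1)·(-135/16) = 36 ; √disc = 6
  v_R = (−(3/2) + 6) / (2·(1)) = 9/4 m/s
check:
T_s = v_R/a_R = (9/4)/(1/2) = 4.5000 s
reaction-phase robot travel = 2.2500·0.3000 = 0.6750 m
braking distance = 2.2500²/(2·0.5000) = 5.0625 m
human over T_r+T_s: 0.6000·(0.3000+4.5000) = 2.8800 m
margins: 0.1000+0.0800+0.1000 = 0.2800 m
sum ≈ 0.6750+5.0625+2.8800+0.2800 ≈ 8.8975 m = S ✓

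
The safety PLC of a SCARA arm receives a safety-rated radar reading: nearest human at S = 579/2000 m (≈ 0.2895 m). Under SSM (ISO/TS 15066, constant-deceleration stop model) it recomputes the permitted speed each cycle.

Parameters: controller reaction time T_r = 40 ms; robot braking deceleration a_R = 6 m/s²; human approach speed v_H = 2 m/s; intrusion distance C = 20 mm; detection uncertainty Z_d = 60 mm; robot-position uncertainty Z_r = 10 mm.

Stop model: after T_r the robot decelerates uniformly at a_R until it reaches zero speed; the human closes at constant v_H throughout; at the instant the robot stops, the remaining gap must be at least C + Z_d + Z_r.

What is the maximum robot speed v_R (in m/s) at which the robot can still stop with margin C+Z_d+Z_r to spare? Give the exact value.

v_R_max = 3/10 m/s = 0.3000 m/s

at the boundary: (1/12)·v² + (28/75)·v + (-239/2000) = 0
  disc = (28/75)² − 4·(1/12)·(-239/2000) = 16129/90000 ; √disc = 127/300
  v_R = (−(28/75) + 127/300) / (2·(1/12)) = 3/10 m/s
check:
T_s = v_R/a_R = (3/10)/6 = 0.0500 s
robot in T_r: 0.3000·0.0400 = 0.0120 m
robot covers 0.3000·0.0500 − ½·6.0000·0.0500² = 0.0075 m while stopping
person approaches 2.0000·(0.0400+0.0500) = 0.1800 m
residual clearance needed = 0.0200+0.0600+0.0100 = 0.0900 m
sum ≈ 0.0120+0.0075+0.1800+0.0900 ≈ 0.2895 m = S ✓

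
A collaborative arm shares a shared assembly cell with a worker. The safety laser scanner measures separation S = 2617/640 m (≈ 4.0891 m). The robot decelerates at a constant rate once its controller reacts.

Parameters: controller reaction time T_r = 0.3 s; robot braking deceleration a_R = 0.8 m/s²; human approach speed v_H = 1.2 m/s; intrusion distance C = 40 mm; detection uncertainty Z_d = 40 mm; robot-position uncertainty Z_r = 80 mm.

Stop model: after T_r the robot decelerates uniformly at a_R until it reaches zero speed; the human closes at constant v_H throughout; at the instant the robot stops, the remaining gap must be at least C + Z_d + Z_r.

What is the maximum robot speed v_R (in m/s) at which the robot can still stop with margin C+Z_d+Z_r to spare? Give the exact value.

v_R_max = 27/20 m/s = 1.3500 m/s

quadratic (5/8)·v² + (9/5)·v + (-11421/3200) = 0
  disc = (9/5)² − 4·(5/8)·(-11421/3200) = 77841/6400 ; √disc = 279/80
  v_R = (−(9/5) + 279/80) / (2·(5/8)) = 27/20 m/s
check:
T_s = v_R/a_R = (27/20)/(4/5) = 1.6875 s
robot covers v_R·T_r = 1.3500·0.3000 = 0.4050 m before braking
braking distance = 1.3500²/(2·0.8000) = 1.1391 m
person approaches 1.2000·(0.3000+1.6875) = 2.3850 m
residual clearance needed = 0.0400+0.0400+0.0800 = 0.1600 m
sum ≈ 0.4050+1.1391+2.3850+0.1600 ≈ 4.0891 m = S ✓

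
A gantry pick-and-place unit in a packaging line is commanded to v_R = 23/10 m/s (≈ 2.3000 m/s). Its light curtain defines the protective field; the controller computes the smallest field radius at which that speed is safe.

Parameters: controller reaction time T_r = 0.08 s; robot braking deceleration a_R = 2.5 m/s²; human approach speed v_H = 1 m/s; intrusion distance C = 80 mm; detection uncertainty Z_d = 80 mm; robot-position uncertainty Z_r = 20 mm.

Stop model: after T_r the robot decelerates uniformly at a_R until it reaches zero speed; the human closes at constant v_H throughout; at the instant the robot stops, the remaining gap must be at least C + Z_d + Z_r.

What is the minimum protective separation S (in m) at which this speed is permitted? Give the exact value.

T_s = v_R/a_R = (23/10)/(5/2) = 0.9200 s
robot covers v_R·T_r = 2.3000·0.0800 = 0.1840 m before braking
braking distance = 2.3000²/(2·2.5000) = 1.0580 m
human over T_r+T_s: 1.0000·(0.0800+0.9200) = 1.0000 m
C+Z_d+Z_r = 0.0800+0.0800+0.0200 = 0.1800 m
S_min ≈ 0.1840+1.0580+1.0000+0.1800  ⇒  S_min = 1211/500 m

S_min = 1211/500 m = 2.4220 m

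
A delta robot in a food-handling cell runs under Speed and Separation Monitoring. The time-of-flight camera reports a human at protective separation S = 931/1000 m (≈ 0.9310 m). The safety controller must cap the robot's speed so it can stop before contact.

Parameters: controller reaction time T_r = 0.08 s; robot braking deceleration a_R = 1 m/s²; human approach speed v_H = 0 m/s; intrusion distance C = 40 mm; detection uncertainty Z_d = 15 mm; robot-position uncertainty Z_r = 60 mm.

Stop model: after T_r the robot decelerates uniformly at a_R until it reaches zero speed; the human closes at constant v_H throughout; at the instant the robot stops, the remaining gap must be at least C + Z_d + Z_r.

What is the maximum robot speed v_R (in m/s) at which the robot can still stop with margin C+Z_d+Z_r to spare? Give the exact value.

v_R_max = 6/5 m/s = 1.2000 m/s

at the boundary: (1/2)·v² + (2/25)·v + (-102/125) = 0
  disc = (2/25)² − 4·(1/2)·(-102/125) = 1024/625 ; √disc = 32/25
  v_R = (−(2/25) + 32/25) / (2·(1/2)) = 6/5 m/s
check:
T_s = v_R/a_R = (6/5)/1 = 1.2000 s
robot in T_r: 1.2000·0.0800 = 0.0960 m
robot covers 1.2000·1.2000 − ½·1.0000·1.2000² = 0.7200 m while stopping
person approaches 0.0000·(0.0800+1.2000) = 0.0000 m
residual clearance needed = 0.0400+0.0150+0.0600 = 0.1150 m
sum ≈ 0.0960+0.7200+0.0000+0.1150 ≈ 0.9310 m = S ✓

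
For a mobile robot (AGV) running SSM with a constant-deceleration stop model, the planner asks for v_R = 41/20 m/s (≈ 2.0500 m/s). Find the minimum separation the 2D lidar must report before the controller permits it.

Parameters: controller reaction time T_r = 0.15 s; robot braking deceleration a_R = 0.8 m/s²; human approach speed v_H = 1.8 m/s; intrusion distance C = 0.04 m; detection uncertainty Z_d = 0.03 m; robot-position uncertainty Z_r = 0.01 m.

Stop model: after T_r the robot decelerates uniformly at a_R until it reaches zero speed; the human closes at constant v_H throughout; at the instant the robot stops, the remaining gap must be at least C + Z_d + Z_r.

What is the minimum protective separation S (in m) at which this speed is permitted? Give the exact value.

S_min = 25269/3200 m = 7.8966 m

T_s = v_R/a_R = (41/20)/(4/5) = 2.5625 s
robot in T_r: 2.0500·0.1500 = 0.3075 m
robot under decel: 2.0500²/(2·0.8000) = 2.6266 m
human over T_r+T_s: 1.8000·(0.1500+2.5625) = 4.8825 m
residual clearance needed = 0.0400+0.0300+0.0100 = 0.0800 m
S_min ≈ 0.3075+2.6266+4.8825+0.0800  ⇒  S_min = 25269/3200 m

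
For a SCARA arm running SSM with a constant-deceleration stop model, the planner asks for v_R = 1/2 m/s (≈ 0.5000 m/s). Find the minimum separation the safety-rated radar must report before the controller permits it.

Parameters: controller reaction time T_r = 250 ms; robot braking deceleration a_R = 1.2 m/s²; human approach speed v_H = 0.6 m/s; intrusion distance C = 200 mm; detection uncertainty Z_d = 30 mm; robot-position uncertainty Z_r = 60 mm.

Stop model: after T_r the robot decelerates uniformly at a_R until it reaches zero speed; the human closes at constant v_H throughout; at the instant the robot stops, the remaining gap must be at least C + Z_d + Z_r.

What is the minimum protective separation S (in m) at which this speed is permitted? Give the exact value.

T_s = v_R/a_R = (1/2)/(6/5) = 0.4167 s
robot in T_r: 0.5000·0.2500 = 0.1250 m
robot under decel: 0.5000²/(2·1.2000) = 0.1042 m
person approaches 0.6000·(0.2500+0.4167) = 0.4000 m
residual clearance needed = 0.2000+0.0300+0.0600 = 0.2900 m
S_min ≈ 0.1250+0.1042+0.4000+0.2900  ⇒  S_min = 1103/1200 m

S_min = 1103/1200 m = 0.9192 m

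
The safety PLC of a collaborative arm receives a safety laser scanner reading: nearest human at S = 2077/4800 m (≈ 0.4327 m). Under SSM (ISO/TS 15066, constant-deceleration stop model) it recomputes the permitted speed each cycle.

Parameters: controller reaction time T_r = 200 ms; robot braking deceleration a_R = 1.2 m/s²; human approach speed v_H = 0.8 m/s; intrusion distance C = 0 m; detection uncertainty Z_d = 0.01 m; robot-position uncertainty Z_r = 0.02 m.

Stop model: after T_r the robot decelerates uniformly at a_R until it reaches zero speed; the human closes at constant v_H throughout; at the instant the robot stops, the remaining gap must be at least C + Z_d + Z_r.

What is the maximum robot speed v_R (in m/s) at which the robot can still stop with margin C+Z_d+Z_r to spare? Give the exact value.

v_R_max = 1/4 m/s = 0.2500 m/s

at the boundary: (5/12)·v² + (13/15)·v + (-233/960) = 0
  disc = (13/15)² − 4·(5/12)·(-233/960) = 1849/1600 ; √disc = 43/40
  v_R = (−(13/15) + 43/40) / (2·(5/12)) = 1/4 m/s
check:
T_s = v_R/a_R = (1/4)/(6/5) = 0.2083 s
robot in T_r: 0.2500·0.2000 = 0.0500 m
robot covers 0.2500·0.2083 − ½·1.2000·0.2083² = 0.0260 m while stopping
human over T_r+T_s: 0.8000·(0.2000+0.2083) = 0.3267 m
margins: 0.0000+0.0100+0.0200 = 0.0300 m
sum ≈ 0.0500+0.0260+0.3267+0.0300 ≈ 0.4327 m = S ✓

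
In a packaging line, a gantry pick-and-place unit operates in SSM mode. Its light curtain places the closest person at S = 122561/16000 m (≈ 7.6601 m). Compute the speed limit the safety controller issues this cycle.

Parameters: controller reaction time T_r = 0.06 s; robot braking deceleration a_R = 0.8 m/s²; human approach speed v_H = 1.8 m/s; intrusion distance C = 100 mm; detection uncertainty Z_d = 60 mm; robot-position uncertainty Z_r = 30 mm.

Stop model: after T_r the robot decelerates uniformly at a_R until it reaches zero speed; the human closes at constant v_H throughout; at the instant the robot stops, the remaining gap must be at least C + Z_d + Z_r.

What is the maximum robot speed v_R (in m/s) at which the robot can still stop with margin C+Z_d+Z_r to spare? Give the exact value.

collect terms ⇒ (5/8)·v_R² + (231/100)·v_R + (-117793/16000) = 0
  disc = (231/100)² − 4·(5/8)·(-117793/16000) = 3798601/160000 ; √disc = 1949/400
  v_R = (−(231/100) + 1949/400) / (2·(5/8)) = 41/20 m/s
check:
T_s = v_R/a_R = (41/20)/(4/5) = 2.5625 s
reaction-phase robot travel = 2.0500·0.0600 = 0.1230 m
braking distance = 2.0500²/(2·0.8000) = 2.6266 m
person approaches 1.8000·(0.0600+2.5625) = 4.7205 m
margins: 0.1000+0.0600+0.0300 = 0.1900 m
sum ≈ 0.1230+2.6266+4.7205+0.1900 ≈ 7.6601 m = S ✓

v_R_max = 41/20 m/s = 2.0500 m/s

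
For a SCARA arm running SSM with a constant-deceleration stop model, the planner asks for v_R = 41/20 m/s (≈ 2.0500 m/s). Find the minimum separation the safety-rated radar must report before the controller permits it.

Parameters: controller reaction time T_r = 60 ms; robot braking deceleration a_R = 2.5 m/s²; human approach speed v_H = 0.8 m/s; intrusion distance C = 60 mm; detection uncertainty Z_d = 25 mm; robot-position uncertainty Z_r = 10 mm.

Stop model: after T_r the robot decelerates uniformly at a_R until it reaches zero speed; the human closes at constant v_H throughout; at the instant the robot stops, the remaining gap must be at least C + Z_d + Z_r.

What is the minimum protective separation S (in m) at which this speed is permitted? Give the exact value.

S_min = 141/80 m = 1.7625 m

T_s = v_R/a_R = (41/20)/(5/2) = 0.8200 s
robot covers v_R·T_r = 2.0500·0.0600 = 0.1230 m before braking
robot covers 2.0500·0.8200 − ½·2.5000·0.8200² = 0.8405 m while stopping
human closes 0.8000·0.8800 = 0.7040 m
residual clearance needed = 0.0600+0.0250+0.0100 = 0.0950 m
S_min ≈ 0.1230+0.8405+0.7040+0.0950  ⇒  S_min = 141/80 m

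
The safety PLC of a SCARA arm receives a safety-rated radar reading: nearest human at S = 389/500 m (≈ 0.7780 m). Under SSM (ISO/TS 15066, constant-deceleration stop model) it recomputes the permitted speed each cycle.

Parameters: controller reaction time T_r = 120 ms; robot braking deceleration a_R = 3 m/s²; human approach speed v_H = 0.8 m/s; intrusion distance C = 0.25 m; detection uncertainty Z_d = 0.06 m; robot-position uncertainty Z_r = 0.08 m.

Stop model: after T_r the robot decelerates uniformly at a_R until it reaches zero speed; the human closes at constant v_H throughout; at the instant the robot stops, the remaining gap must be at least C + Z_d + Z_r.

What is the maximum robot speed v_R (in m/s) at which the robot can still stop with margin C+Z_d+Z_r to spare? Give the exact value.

collect terms ⇒ (1/6)·v_R² + (29/75)·v_R + (-73/250) = 0
  disc = (29/75)² − 4·(1/6)·(-73/250) = 1936/5625 ; √disc = 44/75
  v_R = (−(29/75) + 44/75) / (2·(1/6)) = 3/5 m/s
check:
T_s = v_R/a_R = (3/5)/3 = 0.2000 s
robot covers v_R·T_r = 0.6000·0.1200 = 0.0720 m before braking
robot under decel: 0.6000²/(2·3.0000) = 0.0600 m
human closes 0.8000·0.3200 = 0.2560 m
C+Z_d+Z_r = 0.2500+0.0600+0.0800 = 0.3900 m
sum ≈ 0.0720+0.0600+0.2560+0.3900 ≈ 0.7780 m = S ✓

v_R_max = 3/5 m/s = 0.6000 m/s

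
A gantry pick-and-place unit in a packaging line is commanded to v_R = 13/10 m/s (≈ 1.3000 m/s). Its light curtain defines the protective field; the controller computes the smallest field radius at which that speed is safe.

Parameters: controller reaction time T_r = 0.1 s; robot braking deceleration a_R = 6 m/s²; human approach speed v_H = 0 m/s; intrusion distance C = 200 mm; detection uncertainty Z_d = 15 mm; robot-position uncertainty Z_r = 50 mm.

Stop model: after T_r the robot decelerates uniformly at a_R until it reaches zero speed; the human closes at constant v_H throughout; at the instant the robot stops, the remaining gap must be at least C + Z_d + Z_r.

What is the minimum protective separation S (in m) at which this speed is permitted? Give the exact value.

S_min = 643/1200 m = 0.5358 m

stop time T_s = (13/10)/6 = 0.2167 s
reaction-phase robot travel = 1.3000·0.1000 = 0.1300 m
robot covers 1.3000·0.2167 − ½·6.0000·0.2167² = 0.1408 m while stopping
human closes 0.0000·0.3167 = 0.0000 m
residual clearance needed = 0.2000+0.0150+0.0500 = 0.2650 m
S_min ≈ 0.1300+0.1408+0.0000+0.2650  ⇒  S_min = 643/1200 m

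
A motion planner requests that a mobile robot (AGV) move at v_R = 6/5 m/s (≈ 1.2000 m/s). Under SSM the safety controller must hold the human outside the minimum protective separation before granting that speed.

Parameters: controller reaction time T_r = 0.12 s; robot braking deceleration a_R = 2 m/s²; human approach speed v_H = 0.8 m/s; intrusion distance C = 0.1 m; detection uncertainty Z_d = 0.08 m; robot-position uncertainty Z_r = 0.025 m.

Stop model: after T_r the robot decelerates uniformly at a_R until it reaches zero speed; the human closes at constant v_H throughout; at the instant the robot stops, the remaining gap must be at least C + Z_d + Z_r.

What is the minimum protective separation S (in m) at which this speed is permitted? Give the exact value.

T_s = v_R/a_R = (6/5)/2 = 0.6000 s
robot covers v_R·T_r = 1.2000·0.1200 = 0.1440 m before braking
robot under decel: 1.2000²/(2·2.0000) = 0.3600 m
human closes 0.8000·0.7200 = 0.5760 m
margins: 0.1000+0.0800+0.0250 = 0.2050 m
S_min ≈ 0.1440+0.3600+0.5760+0.2050  ⇒  S_min = 257/200 m

S_min = 257/200 m = 1.2850 m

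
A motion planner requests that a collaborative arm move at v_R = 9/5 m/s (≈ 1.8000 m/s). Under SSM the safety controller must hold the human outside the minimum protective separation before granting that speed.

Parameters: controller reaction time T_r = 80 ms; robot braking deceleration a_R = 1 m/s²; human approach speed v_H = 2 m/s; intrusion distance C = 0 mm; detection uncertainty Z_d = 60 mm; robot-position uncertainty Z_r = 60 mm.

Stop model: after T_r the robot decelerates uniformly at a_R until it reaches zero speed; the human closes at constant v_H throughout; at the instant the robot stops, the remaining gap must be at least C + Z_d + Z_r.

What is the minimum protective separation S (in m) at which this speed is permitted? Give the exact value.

S_min = 1411/250 m = 5.6440 m

T_s = v_R/a_R = (9/5)/1 = 1.8000 s
reaction-phase robot travel = 1.8000·0.0800 = 0.1440 m
robot covers 1.8000·1.8000 − ½·1.0000·1.8000² = 1.6200 m while stopping
person approaches 2.0000·(0.0800+1.8000) = 3.7600 m
residual clearance needed = 0.0000+0.0600+0.0600 = 0.1200 m
S_min ≈ 0.1440+1.6200+3.7600+0.1200  ⇒  S_min = 1411/250 m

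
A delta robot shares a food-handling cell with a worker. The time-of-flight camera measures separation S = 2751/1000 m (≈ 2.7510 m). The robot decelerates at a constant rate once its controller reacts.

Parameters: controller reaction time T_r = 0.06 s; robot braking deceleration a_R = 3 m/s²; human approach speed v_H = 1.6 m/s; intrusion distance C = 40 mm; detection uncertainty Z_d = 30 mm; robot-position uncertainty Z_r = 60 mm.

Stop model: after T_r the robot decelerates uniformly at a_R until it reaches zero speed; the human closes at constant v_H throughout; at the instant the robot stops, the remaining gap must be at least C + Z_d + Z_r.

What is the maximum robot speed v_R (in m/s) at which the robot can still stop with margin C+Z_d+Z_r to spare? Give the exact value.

at the boundary: (1/6)·v² + (89/150)·v + (-101/40) = 0
  disc = (89/150)² − 4·(1/6)·(-101/40) = 11449/5625 ; √disc = 107/75
  v_R = (−(89/150) + 107/75) / (2·(1/6)) = 5/2 m/s
check:
T_s = v_R/a_R = (5/2)/3 = 0.8333 s
reaction-phase robot travel = 2.5000·0.0600 = 0.1500 m
robot under decel: 2.5000²/(2·3.0000) = 1.0417 m
human over T_r+T_s: 1.6000·(0.0600+0.8333) = 1.4293 m
residual clearance needed = 0.0400+0.0300+0.0600 = 0.1300 m
sum ≈ 0.1500+1.0417+1.4293+0.1300 ≈ 2.7510 m = S ✓

v_R_max = 5/2 m/s = 2.5000 m/s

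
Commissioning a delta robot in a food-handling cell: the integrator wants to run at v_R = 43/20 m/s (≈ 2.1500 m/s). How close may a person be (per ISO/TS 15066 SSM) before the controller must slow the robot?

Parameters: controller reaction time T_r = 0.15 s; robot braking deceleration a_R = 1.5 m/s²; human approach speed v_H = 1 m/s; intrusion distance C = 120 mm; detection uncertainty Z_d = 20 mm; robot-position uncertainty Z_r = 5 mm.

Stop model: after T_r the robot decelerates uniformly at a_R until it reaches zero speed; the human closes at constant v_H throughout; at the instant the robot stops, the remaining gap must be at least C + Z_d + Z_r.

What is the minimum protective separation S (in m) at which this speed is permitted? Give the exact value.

braking lasts T_s = (43/20)/(3/2) = 1.4333 s
robot covers v_R·T_r = 2.1500·0.1500 = 0.3225 m before braking
braking distance = 2.1500²/(2·1.5000) = 1.5408 m
person approaches 1.0000·(0.1500+1.4333) = 1.5833 m
residual clearance needed = 0.1200+0.0200+0.0050 = 0.1450 m
S_min ≈ 0.3225+1.5408+1.5833+0.1450  ⇒  S_min = 431/120 m

S_min = 431/120 m = 3.5917 m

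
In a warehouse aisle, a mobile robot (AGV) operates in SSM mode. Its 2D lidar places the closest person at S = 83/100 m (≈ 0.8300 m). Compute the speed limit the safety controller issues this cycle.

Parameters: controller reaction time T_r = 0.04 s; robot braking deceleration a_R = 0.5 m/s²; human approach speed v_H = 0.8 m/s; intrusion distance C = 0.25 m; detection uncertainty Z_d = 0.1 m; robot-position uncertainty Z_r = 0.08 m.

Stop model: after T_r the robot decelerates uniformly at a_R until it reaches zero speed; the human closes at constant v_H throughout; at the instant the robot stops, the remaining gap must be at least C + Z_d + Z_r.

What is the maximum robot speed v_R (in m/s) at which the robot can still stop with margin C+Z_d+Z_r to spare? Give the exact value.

v_R_max = 1/5 m/s = 0.2000 m/s

at the boundary: (1)·v² + (41/25)·v + (-46/125) = 0
  disc = (41/25)² − 4·(1)·(-46/125) = 2601/625 ; √disc = 51/25
  v_R = (−(41/25) + 51/25) / (2·(1)) = 1/5 m/s
check:
braking lasts T_s = (1/5)/(1/2) = 0.4000 s
reaction-phase robot travel = 0.2000·0.0400 = 0.0080 m
braking distance = 0.2000²/(2·0.5000) = 0.0400 m
human closes 0.8000·0.4400 = 0.3520 m
margins: 0.2500+0.1000+0.0800 = 0.4300 m
sum ≈ 0.0080+0.0400+0.3520+0.4300 ≈ 0.8300 m = S ✓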